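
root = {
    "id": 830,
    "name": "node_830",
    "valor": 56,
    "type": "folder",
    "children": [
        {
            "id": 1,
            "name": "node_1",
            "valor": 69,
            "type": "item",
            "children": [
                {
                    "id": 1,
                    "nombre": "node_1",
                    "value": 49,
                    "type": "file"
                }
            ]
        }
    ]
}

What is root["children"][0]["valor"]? 69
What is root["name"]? "node_830"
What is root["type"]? "folder"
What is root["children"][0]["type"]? "item"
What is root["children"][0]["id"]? 1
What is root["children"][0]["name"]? "node_1"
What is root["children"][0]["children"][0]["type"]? "file"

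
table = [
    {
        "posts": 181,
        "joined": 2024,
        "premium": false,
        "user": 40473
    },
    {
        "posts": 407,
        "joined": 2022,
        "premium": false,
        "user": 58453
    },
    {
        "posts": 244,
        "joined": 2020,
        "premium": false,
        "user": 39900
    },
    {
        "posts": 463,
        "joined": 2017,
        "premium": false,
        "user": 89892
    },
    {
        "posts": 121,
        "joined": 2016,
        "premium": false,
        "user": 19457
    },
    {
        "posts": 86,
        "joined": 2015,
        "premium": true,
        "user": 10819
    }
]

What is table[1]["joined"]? 2022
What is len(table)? 6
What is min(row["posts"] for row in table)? 86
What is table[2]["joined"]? 2020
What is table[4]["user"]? 19457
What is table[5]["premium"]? True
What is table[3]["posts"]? 463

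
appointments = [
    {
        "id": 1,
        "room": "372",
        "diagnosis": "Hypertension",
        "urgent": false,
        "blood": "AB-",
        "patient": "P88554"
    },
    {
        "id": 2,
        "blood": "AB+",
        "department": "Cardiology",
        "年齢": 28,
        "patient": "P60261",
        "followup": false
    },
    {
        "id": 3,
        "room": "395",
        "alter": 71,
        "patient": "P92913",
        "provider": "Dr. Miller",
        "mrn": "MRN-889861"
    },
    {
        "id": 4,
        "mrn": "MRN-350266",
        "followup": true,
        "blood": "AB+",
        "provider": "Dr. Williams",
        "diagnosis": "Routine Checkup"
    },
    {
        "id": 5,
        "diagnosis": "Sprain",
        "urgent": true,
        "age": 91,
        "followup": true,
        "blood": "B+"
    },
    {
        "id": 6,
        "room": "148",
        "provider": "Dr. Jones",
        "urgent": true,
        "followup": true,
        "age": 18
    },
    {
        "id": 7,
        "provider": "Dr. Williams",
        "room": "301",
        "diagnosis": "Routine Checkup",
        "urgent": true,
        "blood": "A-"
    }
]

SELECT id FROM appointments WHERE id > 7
[]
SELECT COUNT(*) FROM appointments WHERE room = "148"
1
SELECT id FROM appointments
[1, 2, 3, 4, 5, 6, 7]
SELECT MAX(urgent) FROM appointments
True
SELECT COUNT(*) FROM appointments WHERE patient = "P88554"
1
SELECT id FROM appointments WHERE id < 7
[1, 2, 3, 4, 5, 6]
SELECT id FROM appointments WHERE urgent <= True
[1, 5, 6, 7]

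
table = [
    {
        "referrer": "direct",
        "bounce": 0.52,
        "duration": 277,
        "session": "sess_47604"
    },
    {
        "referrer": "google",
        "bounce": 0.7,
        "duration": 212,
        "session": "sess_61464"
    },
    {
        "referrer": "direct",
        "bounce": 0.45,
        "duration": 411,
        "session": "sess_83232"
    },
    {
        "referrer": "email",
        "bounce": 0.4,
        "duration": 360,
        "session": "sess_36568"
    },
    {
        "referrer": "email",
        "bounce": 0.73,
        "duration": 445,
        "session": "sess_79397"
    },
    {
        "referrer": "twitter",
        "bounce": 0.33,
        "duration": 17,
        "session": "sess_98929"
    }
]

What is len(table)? 6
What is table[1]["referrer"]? "google"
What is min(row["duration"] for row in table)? 17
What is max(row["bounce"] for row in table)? 0.73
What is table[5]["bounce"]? 0.33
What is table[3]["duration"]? 360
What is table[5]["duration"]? 17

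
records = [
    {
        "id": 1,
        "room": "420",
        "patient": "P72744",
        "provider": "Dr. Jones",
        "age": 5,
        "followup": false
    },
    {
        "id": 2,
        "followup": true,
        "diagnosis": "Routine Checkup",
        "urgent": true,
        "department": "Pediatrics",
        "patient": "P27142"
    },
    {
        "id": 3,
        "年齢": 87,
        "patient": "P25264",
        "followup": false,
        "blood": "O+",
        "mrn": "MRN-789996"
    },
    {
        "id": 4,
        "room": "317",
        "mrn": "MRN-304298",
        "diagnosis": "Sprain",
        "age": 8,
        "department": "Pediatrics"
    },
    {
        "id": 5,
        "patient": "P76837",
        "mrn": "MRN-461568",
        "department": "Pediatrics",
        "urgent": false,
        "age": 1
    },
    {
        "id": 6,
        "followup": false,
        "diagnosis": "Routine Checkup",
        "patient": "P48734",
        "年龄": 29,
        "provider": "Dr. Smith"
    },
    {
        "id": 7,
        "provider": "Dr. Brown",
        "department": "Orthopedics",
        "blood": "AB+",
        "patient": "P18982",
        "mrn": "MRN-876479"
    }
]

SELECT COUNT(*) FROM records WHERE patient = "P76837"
1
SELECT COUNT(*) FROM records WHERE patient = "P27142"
1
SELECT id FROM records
[1, 2, 3, 4, 5, 6, 7]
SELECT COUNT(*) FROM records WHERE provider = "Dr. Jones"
1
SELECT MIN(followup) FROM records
False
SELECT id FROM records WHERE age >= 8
[4]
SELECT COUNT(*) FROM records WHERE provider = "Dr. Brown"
1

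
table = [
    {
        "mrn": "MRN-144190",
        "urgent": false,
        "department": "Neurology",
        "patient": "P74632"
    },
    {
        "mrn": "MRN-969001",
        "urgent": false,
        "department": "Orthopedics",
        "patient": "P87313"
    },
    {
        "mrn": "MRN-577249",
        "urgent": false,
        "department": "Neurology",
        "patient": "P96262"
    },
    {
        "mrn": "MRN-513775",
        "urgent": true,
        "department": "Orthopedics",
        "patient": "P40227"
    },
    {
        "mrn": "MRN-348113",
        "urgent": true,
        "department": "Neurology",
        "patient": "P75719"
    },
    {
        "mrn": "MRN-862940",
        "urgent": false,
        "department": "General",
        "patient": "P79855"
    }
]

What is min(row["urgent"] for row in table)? False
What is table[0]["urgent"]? False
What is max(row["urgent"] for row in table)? True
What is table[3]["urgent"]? True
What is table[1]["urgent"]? False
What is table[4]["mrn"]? "MRN-348113"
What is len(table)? 6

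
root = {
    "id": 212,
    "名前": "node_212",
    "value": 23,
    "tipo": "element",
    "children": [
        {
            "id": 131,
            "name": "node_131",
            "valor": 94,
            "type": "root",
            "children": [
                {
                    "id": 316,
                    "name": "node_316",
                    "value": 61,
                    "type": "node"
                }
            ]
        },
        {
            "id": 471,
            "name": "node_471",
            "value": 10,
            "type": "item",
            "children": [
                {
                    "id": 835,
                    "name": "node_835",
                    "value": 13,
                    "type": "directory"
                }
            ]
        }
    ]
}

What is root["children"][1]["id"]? 471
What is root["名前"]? "node_212"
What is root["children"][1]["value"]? 10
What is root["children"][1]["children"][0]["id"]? 835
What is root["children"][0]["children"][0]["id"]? 316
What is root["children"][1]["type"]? "item"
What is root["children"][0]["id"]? 131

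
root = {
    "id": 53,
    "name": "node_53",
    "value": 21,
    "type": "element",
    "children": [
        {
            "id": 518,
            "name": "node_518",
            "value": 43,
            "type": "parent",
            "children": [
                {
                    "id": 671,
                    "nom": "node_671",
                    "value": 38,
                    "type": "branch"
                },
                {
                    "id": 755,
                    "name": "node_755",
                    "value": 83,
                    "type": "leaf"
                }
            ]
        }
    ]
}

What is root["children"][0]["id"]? 518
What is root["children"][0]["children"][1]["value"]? 83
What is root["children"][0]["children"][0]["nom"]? "node_671"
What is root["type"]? "element"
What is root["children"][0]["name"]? "node_518"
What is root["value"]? 21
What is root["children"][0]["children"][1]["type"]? "leaf"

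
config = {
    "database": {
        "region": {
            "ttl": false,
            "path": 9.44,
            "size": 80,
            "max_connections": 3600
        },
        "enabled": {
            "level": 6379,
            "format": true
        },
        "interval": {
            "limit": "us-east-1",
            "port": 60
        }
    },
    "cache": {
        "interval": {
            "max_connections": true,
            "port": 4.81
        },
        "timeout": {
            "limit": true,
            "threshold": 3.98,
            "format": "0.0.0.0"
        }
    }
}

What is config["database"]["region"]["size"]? 80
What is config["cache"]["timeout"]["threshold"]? 3.98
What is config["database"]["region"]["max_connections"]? 3600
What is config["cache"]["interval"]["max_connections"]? True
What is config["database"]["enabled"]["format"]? True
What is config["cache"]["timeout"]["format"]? "0.0.0.0"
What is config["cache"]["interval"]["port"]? 4.81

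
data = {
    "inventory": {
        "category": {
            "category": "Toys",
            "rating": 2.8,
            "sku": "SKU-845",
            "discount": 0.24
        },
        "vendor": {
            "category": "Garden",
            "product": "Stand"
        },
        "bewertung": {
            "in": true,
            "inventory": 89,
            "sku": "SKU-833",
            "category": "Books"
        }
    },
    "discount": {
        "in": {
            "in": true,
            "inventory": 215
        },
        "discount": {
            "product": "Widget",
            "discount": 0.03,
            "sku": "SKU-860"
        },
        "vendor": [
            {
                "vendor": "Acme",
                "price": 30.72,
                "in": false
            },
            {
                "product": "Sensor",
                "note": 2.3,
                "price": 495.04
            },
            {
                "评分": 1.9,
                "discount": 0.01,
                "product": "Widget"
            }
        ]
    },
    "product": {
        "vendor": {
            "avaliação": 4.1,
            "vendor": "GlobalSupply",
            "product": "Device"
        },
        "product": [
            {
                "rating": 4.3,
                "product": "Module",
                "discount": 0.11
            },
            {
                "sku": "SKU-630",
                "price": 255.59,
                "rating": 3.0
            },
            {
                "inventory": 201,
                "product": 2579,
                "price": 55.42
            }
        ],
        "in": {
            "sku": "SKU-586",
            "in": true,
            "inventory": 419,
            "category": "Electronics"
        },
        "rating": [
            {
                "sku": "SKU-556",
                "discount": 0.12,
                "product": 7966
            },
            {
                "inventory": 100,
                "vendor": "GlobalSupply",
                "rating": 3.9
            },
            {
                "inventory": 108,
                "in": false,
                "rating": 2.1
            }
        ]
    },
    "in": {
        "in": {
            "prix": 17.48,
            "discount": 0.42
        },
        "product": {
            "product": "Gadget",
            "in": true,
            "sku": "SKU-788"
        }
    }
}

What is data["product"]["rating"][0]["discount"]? 0.12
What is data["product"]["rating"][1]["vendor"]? "GlobalSupply"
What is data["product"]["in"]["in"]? True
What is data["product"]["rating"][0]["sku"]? "SKU-556"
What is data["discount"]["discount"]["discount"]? 0.03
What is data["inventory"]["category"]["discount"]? 0.24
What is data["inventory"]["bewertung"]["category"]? "Books"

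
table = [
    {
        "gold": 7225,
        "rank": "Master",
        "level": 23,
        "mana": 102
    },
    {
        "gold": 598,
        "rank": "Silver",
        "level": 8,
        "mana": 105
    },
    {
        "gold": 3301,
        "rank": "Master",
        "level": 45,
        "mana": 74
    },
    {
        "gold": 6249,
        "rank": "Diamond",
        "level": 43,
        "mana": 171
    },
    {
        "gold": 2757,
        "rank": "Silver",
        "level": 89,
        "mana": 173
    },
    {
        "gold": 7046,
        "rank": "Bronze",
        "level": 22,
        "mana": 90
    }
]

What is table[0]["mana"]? 102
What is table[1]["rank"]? "Silver"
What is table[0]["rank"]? "Master"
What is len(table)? 6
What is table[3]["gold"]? 6249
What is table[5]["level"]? 22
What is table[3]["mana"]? 171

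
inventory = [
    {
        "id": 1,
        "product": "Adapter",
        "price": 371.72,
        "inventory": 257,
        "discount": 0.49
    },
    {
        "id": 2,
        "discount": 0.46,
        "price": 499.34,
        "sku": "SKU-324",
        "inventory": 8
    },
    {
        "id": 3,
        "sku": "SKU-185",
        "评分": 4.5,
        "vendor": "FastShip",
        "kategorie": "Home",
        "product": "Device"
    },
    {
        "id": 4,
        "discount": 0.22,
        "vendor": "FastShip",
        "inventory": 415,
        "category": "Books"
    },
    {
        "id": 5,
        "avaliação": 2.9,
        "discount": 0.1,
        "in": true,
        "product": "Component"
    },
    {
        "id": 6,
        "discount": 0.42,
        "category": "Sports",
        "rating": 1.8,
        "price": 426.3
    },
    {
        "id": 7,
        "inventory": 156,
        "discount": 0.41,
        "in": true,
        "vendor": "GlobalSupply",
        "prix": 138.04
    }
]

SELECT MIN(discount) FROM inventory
0.1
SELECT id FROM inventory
[1, 2, 3, 4, 5, 6, 7]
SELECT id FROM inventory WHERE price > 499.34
[]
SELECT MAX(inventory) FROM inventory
415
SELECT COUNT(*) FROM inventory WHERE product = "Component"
1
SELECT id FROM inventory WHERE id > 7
[]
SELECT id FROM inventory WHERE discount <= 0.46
[2, 4, 5, 6, 7]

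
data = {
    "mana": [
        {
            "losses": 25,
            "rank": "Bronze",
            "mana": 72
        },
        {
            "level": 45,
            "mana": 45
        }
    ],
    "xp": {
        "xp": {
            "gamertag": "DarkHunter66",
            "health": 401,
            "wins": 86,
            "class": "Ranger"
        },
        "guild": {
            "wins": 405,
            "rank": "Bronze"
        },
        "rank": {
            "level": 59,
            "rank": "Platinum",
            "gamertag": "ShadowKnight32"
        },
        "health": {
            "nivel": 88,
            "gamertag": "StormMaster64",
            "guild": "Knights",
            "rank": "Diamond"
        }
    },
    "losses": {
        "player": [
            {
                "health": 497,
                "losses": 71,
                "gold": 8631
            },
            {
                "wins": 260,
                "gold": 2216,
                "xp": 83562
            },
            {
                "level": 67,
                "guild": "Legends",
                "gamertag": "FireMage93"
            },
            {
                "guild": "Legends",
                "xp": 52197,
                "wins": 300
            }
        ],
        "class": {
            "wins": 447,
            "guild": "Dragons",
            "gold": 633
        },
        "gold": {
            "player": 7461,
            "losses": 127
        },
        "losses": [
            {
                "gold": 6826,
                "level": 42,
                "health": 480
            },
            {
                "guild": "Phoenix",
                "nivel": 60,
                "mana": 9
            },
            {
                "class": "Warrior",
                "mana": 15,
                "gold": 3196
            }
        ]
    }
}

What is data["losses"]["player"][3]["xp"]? 52197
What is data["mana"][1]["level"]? 45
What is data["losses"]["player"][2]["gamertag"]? "FireMage93"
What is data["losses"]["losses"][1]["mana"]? 9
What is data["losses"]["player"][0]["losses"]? 71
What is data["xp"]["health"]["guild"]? "Knights"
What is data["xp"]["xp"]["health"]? 401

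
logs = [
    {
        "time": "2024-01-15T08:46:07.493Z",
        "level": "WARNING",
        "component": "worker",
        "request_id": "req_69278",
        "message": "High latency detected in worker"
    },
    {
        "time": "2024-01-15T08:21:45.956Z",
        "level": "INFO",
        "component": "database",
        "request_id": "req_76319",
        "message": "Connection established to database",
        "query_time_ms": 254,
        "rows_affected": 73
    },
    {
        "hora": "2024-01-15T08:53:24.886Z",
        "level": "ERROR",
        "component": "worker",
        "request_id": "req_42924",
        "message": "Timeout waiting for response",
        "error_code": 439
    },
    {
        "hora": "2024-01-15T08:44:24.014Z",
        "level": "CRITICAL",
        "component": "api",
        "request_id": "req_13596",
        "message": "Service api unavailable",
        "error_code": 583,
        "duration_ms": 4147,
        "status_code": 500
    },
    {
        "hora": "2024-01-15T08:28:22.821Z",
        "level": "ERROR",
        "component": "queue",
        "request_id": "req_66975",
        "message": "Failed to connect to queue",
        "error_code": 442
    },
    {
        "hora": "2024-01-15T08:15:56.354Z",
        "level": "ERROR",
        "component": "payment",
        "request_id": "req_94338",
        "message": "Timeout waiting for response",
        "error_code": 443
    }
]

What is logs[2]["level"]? "ERROR"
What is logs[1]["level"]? "INFO"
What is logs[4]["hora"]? "2024-01-15T08:28:22.821Z"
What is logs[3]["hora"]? "2024-01-15T08:44:24.014Z"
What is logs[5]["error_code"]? 443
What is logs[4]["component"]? "queue"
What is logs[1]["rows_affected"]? 73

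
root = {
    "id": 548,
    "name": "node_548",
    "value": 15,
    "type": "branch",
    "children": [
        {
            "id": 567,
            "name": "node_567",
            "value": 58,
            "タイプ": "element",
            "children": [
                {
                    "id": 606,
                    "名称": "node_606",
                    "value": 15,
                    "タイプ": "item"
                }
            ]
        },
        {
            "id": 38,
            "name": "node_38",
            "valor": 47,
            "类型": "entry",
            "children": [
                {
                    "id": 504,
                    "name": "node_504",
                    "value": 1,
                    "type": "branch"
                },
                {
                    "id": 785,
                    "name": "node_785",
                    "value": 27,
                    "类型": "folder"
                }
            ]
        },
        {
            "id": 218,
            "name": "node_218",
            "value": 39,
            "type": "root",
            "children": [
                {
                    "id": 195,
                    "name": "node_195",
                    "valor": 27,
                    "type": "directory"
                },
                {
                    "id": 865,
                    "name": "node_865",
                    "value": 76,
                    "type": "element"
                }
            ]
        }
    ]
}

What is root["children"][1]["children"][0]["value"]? 1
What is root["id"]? 548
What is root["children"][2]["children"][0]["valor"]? 27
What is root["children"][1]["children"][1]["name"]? "node_785"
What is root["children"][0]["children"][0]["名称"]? "node_606"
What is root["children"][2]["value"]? 39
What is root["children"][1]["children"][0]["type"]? "branch"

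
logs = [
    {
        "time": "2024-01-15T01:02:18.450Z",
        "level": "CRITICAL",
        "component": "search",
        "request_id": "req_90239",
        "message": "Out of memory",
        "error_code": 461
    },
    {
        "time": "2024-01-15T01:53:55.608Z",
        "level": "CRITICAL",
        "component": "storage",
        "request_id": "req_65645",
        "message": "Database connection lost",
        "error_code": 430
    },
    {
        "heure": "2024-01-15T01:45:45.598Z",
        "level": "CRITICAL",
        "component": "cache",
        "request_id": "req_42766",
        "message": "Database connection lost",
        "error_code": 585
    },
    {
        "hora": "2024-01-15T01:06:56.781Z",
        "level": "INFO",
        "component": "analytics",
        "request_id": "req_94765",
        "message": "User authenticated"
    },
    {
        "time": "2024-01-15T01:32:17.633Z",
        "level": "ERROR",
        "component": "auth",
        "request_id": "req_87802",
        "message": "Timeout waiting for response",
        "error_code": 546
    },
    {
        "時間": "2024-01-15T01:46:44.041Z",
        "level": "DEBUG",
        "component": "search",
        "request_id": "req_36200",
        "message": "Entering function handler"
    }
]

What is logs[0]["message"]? "Out of memory"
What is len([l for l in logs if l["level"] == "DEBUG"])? 1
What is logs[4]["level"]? "ERROR"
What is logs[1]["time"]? "2024-01-15T01:53:55.608Z"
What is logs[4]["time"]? "2024-01-15T01:32:17.633Z"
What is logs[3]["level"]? "INFO"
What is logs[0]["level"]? "CRITICAL"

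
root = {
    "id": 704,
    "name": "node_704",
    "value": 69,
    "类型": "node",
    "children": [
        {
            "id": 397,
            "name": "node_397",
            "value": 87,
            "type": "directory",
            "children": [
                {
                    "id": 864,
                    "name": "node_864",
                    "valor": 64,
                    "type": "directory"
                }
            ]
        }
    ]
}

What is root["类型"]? "node"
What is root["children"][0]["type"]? "directory"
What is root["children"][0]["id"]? 397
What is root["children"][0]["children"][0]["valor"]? 64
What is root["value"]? 69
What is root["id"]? 704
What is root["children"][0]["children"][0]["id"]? 864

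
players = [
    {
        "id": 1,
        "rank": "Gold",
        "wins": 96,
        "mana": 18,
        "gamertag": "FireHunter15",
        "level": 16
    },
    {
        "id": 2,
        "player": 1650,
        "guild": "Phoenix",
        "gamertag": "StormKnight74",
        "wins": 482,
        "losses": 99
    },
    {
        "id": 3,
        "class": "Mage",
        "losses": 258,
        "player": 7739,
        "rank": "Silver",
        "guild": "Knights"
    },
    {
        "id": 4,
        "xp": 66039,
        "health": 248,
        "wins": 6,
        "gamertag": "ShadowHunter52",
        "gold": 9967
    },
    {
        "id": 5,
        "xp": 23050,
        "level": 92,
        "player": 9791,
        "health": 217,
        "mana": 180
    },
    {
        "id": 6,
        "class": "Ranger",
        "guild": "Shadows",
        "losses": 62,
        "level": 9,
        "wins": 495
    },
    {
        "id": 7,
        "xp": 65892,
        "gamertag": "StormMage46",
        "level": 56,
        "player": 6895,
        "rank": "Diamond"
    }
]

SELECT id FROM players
[1, 2, 3, 4, 5, 6, 7]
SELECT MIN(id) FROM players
1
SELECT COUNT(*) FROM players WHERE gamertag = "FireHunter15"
1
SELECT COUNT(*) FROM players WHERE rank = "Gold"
1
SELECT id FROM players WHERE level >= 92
[5]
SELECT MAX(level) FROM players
92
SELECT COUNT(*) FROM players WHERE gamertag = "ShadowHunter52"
1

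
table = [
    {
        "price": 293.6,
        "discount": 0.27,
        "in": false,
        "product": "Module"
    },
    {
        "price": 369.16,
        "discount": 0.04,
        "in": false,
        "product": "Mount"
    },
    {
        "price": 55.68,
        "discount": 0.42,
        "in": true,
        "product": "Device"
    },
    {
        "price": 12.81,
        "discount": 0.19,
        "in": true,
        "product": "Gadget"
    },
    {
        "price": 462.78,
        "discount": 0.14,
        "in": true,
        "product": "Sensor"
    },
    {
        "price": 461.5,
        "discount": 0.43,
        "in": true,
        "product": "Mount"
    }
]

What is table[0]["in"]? False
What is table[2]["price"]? 55.68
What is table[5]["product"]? "Mount"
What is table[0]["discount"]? 0.27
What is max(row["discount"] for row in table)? 0.43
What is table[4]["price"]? 462.78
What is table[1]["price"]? 369.16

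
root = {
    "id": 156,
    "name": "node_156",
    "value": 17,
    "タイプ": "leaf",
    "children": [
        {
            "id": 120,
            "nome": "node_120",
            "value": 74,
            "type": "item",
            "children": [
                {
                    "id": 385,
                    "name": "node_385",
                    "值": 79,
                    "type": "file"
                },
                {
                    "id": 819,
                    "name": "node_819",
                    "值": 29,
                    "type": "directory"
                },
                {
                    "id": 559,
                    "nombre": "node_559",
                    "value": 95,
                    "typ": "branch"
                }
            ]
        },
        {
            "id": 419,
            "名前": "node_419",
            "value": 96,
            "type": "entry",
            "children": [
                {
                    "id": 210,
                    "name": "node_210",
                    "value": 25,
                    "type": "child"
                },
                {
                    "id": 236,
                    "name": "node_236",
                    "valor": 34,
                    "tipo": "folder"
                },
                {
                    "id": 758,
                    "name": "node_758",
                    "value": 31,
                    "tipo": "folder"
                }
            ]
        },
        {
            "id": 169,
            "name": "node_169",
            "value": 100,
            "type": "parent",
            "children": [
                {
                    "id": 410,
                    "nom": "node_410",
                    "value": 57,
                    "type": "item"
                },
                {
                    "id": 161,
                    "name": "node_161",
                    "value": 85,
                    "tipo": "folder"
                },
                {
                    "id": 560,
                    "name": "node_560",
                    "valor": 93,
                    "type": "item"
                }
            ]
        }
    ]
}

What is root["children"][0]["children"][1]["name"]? "node_819"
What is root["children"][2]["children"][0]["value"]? 57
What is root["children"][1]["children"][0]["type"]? "child"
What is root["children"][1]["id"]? 419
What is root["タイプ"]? "leaf"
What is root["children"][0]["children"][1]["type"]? "directory"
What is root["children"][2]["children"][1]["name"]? "node_161"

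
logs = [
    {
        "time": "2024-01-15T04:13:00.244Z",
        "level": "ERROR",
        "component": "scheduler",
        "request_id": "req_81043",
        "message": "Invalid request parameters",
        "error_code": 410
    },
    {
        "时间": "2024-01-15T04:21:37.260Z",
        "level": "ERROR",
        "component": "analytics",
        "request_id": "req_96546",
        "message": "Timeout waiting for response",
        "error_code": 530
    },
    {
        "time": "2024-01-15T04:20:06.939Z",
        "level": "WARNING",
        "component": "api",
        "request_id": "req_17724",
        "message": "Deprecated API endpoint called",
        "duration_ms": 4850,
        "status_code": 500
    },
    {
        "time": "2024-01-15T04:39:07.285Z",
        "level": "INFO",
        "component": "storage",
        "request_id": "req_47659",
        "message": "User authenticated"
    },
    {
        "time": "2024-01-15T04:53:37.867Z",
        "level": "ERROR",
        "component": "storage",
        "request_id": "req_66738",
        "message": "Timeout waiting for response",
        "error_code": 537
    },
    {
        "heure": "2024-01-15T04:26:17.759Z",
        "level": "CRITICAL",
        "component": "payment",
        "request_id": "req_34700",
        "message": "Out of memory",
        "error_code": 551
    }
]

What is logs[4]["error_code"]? 537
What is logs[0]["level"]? "ERROR"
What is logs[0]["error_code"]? 410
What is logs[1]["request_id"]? "req_96546"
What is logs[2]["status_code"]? 500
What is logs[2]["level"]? "WARNING"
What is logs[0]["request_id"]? "req_81043"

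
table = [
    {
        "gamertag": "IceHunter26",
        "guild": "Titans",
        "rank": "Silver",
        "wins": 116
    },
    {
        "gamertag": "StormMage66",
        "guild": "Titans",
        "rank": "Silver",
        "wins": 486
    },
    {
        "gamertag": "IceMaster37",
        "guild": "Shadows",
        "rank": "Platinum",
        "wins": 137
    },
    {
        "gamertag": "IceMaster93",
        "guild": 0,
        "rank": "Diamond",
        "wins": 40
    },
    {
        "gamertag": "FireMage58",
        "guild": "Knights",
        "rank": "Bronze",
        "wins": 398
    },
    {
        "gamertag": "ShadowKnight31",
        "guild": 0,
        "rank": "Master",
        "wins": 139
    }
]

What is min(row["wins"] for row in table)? 40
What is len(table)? 6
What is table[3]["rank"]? "Diamond"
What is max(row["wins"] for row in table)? 486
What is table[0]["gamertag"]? "IceHunter26"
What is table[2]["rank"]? "Platinum"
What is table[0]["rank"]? "Silver"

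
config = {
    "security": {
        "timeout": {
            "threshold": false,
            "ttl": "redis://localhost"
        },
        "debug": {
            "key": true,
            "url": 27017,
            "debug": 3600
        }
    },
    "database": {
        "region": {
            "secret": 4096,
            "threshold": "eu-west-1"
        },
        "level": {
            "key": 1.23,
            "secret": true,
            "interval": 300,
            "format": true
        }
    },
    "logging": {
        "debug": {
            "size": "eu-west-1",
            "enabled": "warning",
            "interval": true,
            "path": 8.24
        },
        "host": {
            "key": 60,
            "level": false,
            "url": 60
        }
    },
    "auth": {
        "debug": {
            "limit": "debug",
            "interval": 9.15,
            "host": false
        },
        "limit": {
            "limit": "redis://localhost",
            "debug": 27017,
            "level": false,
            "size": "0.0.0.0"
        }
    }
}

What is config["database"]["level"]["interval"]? 300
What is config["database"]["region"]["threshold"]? "eu-west-1"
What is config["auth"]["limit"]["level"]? False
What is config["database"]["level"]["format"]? True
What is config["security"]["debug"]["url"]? 27017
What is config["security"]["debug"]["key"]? True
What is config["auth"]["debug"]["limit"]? "debug"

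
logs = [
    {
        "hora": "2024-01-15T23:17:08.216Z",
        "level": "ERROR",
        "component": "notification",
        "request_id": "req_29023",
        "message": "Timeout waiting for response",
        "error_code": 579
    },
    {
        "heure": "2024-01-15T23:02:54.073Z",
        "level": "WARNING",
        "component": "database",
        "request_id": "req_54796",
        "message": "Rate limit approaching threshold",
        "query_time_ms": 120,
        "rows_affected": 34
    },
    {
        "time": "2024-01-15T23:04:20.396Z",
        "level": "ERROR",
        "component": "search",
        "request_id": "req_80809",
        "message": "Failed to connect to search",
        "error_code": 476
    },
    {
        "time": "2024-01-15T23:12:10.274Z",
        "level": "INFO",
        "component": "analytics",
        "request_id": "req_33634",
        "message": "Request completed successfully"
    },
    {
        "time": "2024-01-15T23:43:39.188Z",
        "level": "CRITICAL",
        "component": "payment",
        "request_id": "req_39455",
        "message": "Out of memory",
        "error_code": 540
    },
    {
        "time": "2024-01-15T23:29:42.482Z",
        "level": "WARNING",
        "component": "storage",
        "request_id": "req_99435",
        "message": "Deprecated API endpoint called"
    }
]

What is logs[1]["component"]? "database"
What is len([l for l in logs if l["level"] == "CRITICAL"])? 1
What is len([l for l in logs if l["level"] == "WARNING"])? 2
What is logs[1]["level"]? "WARNING"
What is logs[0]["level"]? "ERROR"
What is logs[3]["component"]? "analytics"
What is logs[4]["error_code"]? 540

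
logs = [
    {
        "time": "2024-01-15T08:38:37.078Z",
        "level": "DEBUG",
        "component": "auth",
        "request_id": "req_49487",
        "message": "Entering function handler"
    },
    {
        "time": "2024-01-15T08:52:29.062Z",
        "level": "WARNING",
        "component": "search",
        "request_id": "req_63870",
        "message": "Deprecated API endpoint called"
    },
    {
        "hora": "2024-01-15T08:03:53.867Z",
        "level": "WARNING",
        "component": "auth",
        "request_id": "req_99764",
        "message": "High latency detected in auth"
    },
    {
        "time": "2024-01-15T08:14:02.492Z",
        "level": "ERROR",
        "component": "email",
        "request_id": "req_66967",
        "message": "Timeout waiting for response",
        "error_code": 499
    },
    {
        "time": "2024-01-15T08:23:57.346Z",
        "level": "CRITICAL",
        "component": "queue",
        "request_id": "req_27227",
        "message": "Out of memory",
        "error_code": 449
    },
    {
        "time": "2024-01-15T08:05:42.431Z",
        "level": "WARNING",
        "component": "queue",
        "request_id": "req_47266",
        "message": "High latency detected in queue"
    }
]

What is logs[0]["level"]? "DEBUG"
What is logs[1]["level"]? "WARNING"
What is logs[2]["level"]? "WARNING"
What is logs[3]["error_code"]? 499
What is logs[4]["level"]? "CRITICAL"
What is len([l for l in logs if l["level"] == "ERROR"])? 1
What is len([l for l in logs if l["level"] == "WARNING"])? 3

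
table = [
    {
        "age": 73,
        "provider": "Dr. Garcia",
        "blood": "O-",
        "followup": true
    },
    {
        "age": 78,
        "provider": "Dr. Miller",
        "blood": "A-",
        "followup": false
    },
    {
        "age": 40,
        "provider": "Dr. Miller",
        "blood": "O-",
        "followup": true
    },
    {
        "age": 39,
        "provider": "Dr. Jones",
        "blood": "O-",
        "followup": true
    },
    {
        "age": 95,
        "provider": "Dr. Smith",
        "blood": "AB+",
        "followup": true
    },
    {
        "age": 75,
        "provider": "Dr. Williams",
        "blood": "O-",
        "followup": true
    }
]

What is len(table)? 6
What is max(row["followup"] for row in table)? True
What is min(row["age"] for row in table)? 39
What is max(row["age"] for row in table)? 95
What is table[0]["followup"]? True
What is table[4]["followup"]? True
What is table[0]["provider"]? "Dr. Garcia"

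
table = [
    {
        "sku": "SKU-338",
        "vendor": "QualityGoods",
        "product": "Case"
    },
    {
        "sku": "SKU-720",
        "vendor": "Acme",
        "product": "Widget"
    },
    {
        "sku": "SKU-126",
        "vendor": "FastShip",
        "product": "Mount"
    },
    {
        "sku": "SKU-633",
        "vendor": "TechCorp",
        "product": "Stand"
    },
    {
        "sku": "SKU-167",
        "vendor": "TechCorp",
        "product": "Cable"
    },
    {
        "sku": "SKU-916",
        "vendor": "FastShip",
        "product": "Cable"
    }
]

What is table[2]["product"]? "Mount"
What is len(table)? 6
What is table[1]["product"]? "Widget"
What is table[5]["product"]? "Cable"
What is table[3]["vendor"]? "TechCorp"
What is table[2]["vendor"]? "FastShip"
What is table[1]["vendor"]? "Acme"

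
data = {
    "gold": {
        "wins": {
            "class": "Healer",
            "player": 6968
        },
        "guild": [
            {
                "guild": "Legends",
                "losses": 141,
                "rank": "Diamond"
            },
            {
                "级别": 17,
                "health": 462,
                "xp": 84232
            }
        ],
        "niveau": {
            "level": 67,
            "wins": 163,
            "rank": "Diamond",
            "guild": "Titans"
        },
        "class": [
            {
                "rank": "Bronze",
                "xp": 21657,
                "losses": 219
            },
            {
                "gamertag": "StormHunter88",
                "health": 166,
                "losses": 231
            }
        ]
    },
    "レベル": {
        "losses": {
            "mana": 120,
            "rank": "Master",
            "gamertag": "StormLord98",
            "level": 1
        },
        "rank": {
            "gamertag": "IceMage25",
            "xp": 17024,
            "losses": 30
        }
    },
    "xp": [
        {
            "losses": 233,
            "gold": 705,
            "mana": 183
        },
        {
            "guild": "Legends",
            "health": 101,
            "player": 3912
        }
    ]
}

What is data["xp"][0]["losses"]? 233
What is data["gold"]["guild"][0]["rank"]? "Diamond"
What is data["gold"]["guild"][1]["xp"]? 84232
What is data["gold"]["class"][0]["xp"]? 21657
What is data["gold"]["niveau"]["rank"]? "Diamond"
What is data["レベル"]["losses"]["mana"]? 120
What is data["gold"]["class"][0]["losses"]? 219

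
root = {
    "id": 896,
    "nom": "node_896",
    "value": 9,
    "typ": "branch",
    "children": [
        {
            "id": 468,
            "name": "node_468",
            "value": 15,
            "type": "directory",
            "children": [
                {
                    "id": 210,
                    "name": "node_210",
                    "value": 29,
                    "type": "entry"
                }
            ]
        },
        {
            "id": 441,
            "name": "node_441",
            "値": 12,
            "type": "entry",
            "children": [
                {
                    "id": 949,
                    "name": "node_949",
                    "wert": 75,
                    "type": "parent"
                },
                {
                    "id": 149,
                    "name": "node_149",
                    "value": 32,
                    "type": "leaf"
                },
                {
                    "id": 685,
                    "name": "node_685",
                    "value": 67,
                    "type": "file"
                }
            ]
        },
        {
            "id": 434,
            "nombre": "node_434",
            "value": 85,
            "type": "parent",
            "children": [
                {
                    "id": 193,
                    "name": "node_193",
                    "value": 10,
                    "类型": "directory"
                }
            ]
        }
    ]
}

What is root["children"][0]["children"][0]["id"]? 210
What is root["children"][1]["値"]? 12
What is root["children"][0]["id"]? 468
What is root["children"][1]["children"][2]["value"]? 67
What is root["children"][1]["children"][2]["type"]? "file"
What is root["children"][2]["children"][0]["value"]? 10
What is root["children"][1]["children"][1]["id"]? 149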